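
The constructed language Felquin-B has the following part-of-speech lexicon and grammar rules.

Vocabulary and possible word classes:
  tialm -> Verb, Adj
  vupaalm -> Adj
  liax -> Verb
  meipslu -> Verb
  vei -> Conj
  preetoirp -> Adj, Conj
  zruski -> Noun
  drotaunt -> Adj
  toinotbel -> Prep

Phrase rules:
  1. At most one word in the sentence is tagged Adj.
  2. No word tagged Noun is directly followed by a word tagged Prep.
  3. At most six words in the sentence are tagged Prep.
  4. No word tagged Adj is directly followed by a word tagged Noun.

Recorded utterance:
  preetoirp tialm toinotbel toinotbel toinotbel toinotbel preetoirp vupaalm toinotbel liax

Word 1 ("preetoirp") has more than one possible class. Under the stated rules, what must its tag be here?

Candidates per position — 1:preetoirp {Adj,Conj}; 2:tialm {Verb,Adj}; 3:toinotbel {Prep}; 4:toinotbel {Prep}; 5:toinotbel {Prep}; 6:toinotbel {Prep}; 7:preetoirp {Adj,Conj}; 8:vupaalm {Adj}; 9:toinotbel {Prep}; 10:liax {Verb}.
Word 1 cannot be Adj — rule 1 would then fail for every completion. It is Conj.
Word 2 cannot be Adj — rule 1 would then fail for every completion. It is Verb.
Word 7 cannot be Adj — rule 1 would then fail for every completion. It is Conj.
The only consistent sequence is: Conj Verb Prep Prep Prep Prep Conj Adj Prep Verb.
Check: rule 1 holds; rule 2 holds; rule 3 holds; rule 4 holds.

Conj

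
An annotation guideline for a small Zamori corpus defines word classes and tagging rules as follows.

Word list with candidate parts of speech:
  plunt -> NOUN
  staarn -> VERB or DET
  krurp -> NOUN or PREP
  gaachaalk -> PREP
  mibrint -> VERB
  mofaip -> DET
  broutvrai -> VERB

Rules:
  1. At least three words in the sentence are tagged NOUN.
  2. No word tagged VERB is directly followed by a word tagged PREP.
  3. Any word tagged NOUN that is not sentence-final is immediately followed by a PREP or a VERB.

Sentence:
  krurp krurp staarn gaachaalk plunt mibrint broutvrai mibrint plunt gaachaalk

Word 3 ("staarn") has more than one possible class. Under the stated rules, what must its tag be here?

DET

Candidates per position — 1:krurp {NOUN,PREP}; 2:krurp {NOUN,PREP}; 3:staarn {VERB,DET}; 4:gaachaalk {PREP}; 5:plunt {NOUN}; 6:mibrint {VERB}; 7:broutvrai {VERB}; 8:mibrint {VERB}; 9:plunt {NOUN}; 10:gaachaalk {PREP}.
Position 3: VERB is ruled out by rule 2; that leaves DET.
Position 2: NOUN is ruled out by rule 3; that leaves PREP.
Position 1: PREP is ruled out by rule 1; that leaves NOUN.
The only consistent sequence is: NOUN PREP DET PREP NOUN VERB VERB VERB NOUN PREP.
Check: rule 1 holds; rule 2 holds; rule 3 holds.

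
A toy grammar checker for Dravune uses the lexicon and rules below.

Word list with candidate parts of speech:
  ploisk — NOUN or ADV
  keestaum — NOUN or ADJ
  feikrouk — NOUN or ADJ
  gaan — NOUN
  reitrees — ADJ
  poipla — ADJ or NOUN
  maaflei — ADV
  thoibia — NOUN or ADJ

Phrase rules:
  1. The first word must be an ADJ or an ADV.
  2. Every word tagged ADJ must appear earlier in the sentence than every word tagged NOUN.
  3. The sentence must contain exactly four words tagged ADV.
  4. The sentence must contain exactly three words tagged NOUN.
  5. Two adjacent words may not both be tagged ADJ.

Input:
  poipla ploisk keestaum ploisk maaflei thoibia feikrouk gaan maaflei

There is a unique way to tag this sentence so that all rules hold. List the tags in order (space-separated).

Candidates per position — 1:poipla {ADJ,NOUN}; 2:ploisk {NOUN,ADV}; 3:keestaum {NOUN,ADJ}; 4:ploisk {NOUN,ADV}; 5:maaflei {ADV}; 6:thoibia {NOUN,ADJ}; 7:feikrouk {NOUN,ADJ}; 8:gaan {NOUN}; 9:maaflei {ADV}.
If word 1 were NOUN, no tagging could satisfy rule 1; so word 1 is ADJ.
If word 2 were NOUN, no tagging could satisfy rule 3; so word 2 is ADV.
If word 4 were NOUN, no tagging could satisfy rule 3; so word 4 is ADV.
The remaining ambiguous positions (3, 6, 7) are resolved jointly — only one combination satisfies every rule.
The unique satisfying tagging is: ADJ ADV ADJ ADV ADV NOUN NOUN NOUN ADV.
Checking: rule 1 ok; rule 2 ok; rule 3 ok; rule 4 ok; rule 5 ok.

ADJ ADV ADJ ADV ADV NOUN NOUN NOUN ADV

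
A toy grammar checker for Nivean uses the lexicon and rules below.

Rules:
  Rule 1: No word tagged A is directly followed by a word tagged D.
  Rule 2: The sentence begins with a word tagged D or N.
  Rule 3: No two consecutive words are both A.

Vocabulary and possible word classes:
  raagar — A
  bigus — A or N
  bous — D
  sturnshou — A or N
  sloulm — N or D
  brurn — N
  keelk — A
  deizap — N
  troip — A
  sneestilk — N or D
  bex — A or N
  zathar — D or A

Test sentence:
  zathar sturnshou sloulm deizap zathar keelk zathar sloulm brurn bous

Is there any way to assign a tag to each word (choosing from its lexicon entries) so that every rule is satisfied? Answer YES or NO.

Candidates per position — 1:zathar {D,A}; 2:sturnshou {A,N}; 3:sloulm {N,D}; 4:deizap {N}; 5:zathar {D,A}; 6:keelk {A}; 7:zathar {D,A}; 8:sloulm {N,D}; 9:brurn {N}; 10:bous {D}.
Every candidate sequence violates at least one rule; no consistent tagging exists.

NO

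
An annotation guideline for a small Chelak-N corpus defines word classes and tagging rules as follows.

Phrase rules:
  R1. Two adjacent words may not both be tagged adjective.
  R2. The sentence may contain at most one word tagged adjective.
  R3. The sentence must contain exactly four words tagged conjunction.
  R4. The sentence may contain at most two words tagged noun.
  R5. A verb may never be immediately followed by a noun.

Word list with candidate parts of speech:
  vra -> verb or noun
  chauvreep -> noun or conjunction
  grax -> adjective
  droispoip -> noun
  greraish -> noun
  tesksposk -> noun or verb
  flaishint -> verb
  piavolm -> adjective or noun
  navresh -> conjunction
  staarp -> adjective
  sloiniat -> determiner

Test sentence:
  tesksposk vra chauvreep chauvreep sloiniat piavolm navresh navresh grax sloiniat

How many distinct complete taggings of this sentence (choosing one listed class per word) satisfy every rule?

2

Candidates per position — 1:tesksposk {noun,verb}; 2:vra {verb,noun}; 3:chauvreep {noun,conjunction}; 4:chauvreep {noun,conjunction}; 5:sloiniat {determiner}; 6:piavolm {adjective,noun}; 7:navresh {conjunction}; 8:navresh {conjunction}; 9:grax {adjective}; 10:sloiniat {determiner}.
There are 32 candidate sequences in total.
The sequences that satisfy every rule: noun verb conjunction conjunction determiner noun conjunction conjunction adjective determiner; verb verb conjunction conjunction determiner noun conjunction conjunction adjective determiner.
Count = 2.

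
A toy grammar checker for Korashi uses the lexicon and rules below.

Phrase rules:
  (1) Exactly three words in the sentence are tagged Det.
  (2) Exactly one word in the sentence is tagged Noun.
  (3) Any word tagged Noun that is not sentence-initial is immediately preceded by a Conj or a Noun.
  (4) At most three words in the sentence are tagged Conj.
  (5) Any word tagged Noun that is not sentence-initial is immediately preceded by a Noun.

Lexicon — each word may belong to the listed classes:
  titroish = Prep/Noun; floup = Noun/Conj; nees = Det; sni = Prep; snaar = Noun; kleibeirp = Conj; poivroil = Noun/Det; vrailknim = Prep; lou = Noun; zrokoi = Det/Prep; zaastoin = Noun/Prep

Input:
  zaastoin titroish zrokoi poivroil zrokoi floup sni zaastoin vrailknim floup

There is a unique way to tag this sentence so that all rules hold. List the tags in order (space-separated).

Candidates per position — 1:zaastoin {Noun,Prep}; 2:titroish {Prep,Noun}; 3:zrokoi {Det,Prep}; 4:poivroil {Noun,Det}; 5:zrokoi {Det,Prep}; 6:floup {Noun,Conj}; 7:sni {Prep}; 8:zaastoin {Noun,Prep}; 9:vrailknim {Prep}; 10:floup {Noun,Conj}.
Position 3: Prep is ruled out by rule 1; that leaves Det.
Position 4: Noun is ruled out by rule 1; that leaves Det.
Position 5: Prep is ruled out by rule 1; that leaves Det.
Position 6: Noun is ruled out by rule 3; that leaves Conj.
Position 8: Noun is ruled out by rule 3; that leaves Prep.
Position 10: Noun is ruled out by rule 3; that leaves Conj.
The remaining ambiguous positions (1, 2) are resolved jointly — only one combination satisfies every rule.
The unique satisfying tagging is: Noun Prep Det Det Det Conj Prep Prep Prep Conj.
Check: rule 1 ok; rule 2 ok; rule 3 ok; rule 4 ok; rule 5 ok.

Noun Prep Det Det Det Conj Prep Prep Prep Conj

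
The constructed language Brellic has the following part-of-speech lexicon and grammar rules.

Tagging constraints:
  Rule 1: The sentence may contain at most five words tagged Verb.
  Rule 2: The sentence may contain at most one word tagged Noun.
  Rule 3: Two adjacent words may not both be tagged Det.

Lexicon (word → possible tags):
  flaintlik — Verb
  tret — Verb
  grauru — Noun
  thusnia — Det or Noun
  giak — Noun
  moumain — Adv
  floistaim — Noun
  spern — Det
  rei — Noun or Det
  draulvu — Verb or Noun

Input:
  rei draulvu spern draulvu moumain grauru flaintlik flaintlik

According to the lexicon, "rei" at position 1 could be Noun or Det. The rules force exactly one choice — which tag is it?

Det

Candidates per position — 1:rei {Noun,Det}; 2:draulvu {Verb,Noun}; 3:spern {Det}; 4:draulvu {Verb,Noun}; 5:moumain {Adv}; 6:grauru {Noun}; 7:flaintlik {Verb}; 8:flaintlik {Verb}.
Word 1 cannot be Noun — rule 2 would then fail for every completion. It is Det.
Word 2 cannot be Noun — rule 2 would then fail for every completion. It is Verb.
Word 4 cannot be Noun — rule 2 would then fail for every completion. It is Verb.
That leaves exactly one tagging: Det Verb Det Verb Adv Noun Verb Verb.
Rule-by-rule: rule 1 satisfied; rule 2 satisfied; rule 3 satisfied.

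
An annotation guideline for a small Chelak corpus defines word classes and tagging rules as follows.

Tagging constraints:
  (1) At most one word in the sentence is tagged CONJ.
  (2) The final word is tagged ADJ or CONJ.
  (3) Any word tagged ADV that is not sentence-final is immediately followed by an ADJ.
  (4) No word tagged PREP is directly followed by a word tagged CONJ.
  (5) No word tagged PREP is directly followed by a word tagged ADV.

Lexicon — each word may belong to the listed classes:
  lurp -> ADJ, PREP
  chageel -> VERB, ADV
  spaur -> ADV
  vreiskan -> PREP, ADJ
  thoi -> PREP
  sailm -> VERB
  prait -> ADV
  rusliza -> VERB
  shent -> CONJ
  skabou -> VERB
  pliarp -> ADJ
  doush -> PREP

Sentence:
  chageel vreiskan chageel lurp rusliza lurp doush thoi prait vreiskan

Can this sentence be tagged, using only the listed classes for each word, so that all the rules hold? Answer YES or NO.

NO

Candidates per position — 1:chageel {VERB,ADV}; 2:vreiskan {PREP,ADJ}; 3:chageel {VERB,ADV}; 4:lurp {ADJ,PREP}; 5:rusliza {VERB}; 6:lurp {ADJ,PREP}; 7:doush {PREP}; 8:thoi {PREP}; 9:prait {ADV}; 10:vreiskan {PREP,ADJ}.
Rule 5 cannot be satisfied by any choice of tags from the lexicon.
So there is no consistent tagging.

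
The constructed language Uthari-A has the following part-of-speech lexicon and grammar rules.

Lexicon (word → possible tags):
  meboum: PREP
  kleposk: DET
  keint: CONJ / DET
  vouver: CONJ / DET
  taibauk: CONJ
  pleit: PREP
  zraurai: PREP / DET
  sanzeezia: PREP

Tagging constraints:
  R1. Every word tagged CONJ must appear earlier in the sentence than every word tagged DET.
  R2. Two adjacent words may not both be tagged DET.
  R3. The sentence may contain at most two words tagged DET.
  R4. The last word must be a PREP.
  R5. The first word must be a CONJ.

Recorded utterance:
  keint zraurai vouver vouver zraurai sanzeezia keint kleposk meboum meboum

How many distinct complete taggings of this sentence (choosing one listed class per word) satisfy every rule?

Candidates per position — 1:keint {CONJ,DET}; 2:zraurai {PREP,DET}; 3:vouver {CONJ,DET}; 4:vouver {CONJ,DET}; 5:zraurai {PREP,DET}; 6:sanzeezia {PREP}; 7:keint {CONJ,DET}; 8:kleposk {DET}; 9:meboum {PREP}; 10:meboum {PREP}.
There are 64 candidate sequences in total.
The sequences that satisfy every rule: CONJ PREP CONJ CONJ PREP PREP CONJ DET PREP PREP.
Count = 1.

1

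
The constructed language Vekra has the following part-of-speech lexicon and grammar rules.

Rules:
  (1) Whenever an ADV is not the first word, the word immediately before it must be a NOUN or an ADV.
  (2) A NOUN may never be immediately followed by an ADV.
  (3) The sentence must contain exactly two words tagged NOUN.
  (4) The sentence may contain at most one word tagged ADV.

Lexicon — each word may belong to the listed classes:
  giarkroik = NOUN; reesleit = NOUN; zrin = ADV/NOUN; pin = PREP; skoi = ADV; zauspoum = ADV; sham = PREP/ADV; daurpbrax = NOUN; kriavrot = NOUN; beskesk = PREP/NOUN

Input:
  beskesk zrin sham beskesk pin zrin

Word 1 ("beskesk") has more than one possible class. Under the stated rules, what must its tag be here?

Candidates per position — 1:beskesk {PREP,NOUN}; 2:zrin {ADV,NOUN}; 3:sham {PREP,ADV}; 4:beskesk {PREP,NOUN}; 5:pin {PREP}; 6:zrin {ADV,NOUN}.
Position 6: ADV is ruled out by rule 1; that leaves NOUN.
Position 1: the remaining choice is settled jointly with positions 2, 3, 4 — only PREP at position 1 is part of a tagging that satisfies every rule.
That leaves exactly one tagging: PREP NOUN PREP PREP PREP NOUN.
Rule-by-rule: rule 1 ok; rule 2 ok; rule 3 ok; rule 4 ok.

PREP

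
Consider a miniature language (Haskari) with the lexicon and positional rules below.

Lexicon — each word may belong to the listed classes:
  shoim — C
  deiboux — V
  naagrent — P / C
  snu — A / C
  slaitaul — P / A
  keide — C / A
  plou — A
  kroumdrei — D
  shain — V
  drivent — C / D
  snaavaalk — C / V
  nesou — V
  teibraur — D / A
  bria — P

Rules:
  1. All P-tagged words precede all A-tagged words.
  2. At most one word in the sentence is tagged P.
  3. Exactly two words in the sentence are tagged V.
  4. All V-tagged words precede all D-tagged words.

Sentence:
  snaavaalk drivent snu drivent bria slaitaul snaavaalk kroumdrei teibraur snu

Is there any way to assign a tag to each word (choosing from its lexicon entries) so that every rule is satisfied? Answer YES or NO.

Candidates per position — 1:snaavaalk {C,V}; 2:drivent {C,D}; 3:snu {A,C}; 4:drivent {C,D}; 5:bria {P}; 6:slaitaul {P,A}; 7:snaavaalk {C,V}; 8:kroumdrei {D}; 9:teibraur {D,A}; 10:snu {A,C}.
One satisfying assignment: V C C C P A V D A A.
Checking: rule 1 ok; rule 2 ok; rule 3 ok; rule 4 ok.

YES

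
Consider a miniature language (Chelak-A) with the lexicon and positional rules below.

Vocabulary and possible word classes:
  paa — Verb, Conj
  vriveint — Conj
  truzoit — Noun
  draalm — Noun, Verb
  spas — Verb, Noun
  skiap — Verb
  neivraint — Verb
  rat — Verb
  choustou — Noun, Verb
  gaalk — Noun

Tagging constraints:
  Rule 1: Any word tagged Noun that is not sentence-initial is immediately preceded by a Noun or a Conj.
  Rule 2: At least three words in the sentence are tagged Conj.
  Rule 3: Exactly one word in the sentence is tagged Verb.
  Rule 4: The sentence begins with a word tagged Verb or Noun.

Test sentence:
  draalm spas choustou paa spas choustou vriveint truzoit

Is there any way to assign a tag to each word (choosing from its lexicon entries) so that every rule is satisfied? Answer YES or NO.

NO

Candidates per position — 1:draalm {Noun,Verb}; 2:spas {Verb,Noun}; 3:choustou {Noun,Verb}; 4:paa {Verb,Conj}; 5:spas {Verb,Noun}; 6:choustou {Noun,Verb}; 7:vriveint {Conj}; 8:truzoit {Noun}.
Rule 2 cannot be satisfied by any choice of tags from the lexicon.
So there is no consistent tagging.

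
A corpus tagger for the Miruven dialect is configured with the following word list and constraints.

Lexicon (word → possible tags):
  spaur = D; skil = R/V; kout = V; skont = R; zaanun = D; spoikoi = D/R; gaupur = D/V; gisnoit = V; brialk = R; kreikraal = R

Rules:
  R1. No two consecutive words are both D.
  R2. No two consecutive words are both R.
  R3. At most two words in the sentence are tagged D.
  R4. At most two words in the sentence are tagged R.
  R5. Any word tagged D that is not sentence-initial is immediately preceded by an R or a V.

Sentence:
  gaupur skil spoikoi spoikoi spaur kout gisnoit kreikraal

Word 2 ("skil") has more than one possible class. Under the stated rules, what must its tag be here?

V

Candidates per position — 1:gaupur {D,V}; 2:skil {R,V}; 3:spoikoi {D,R}; 4:spoikoi {D,R}; 5:spaur {D}; 6:kout {V}; 7:gisnoit {V}; 8:kreikraal {R}.
If word 4 were D, no tagging could satisfy rule 1; so word 4 is R.
If word 2 were R, no tagging could satisfy rule 4; so word 2 is V.
If word 3 were R, no tagging could satisfy rule 2; so word 3 is D.
If word 1 were D, no tagging could satisfy rule 3; so word 1 is V.
That leaves exactly one tagging: V V D R D V V R.
Checking: rule 1 ok; rule 2 ok; rule 3 ok; rule 4 ok; rule 5 ok.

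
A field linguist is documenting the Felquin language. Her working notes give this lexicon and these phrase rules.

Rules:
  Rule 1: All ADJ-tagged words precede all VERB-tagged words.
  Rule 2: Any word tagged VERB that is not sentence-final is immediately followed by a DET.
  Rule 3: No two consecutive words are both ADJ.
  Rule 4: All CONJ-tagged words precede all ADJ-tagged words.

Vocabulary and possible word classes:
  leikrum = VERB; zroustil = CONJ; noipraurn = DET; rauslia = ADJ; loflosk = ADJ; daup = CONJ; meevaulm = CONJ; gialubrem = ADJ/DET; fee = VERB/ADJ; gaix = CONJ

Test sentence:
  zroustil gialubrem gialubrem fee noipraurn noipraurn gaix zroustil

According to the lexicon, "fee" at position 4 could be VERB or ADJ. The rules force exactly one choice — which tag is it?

Candidates per position — 1:zroustil {CONJ}; 2:gialubrem {ADJ,DET}; 3:gialubrem {ADJ,DET}; 4:fee {VERB,ADJ}; 5:noipraurn {DET}; 6:noipraurn {DET}; 7:gaix {CONJ}; 8:zroustil {CONJ}.
Position 2: tagging it ADJ would leave rule 4 unsatisfiable, so it must be DET.
Position 3: tagging it ADJ would leave rule 4 unsatisfiable, so it must be DET.
Position 4: tagging it ADJ would leave rule 4 unsatisfiable, so it must be VERB.
The only consistent sequence is: CONJ DET DET VERB DET DET CONJ CONJ.
Checking: rule 1 satisfied; rule 2 satisfied; rule 3 satisfied; rule 4 satisfied.

VERB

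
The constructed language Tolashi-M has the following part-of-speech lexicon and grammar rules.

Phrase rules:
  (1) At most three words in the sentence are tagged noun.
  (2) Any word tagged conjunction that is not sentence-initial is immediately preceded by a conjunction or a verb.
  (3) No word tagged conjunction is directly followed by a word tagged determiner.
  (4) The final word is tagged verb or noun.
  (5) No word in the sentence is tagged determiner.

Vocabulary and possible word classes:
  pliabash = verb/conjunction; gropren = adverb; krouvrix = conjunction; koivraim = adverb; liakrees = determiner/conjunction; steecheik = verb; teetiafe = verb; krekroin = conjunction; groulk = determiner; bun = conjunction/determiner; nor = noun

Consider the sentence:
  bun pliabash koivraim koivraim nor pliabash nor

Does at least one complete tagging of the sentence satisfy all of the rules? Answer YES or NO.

Candidates per position — 1:bun {conjunction,determiner}; 2:pliabash {verb,conjunction}; 3:koivraim {adverb}; 4:koivraim {adverb}; 5:nor {noun}; 6:pliabash {verb,conjunction}; 7:nor {noun}.
One satisfying assignment: conjunction conjunction adverb adverb noun verb noun.
Checking: rule 1 ok; rule 2 ok; rule 3 ok; rule 4 ok; rule 5 ok.

YES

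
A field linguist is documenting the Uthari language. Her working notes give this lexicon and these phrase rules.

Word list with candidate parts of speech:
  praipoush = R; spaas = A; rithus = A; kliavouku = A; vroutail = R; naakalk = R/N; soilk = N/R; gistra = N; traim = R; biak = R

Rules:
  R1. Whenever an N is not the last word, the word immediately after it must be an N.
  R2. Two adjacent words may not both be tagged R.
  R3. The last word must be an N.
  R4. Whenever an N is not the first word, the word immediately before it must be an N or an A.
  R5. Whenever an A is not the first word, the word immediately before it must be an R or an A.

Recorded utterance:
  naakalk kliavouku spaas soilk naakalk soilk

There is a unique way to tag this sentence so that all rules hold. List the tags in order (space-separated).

Candidates per position — 1:naakalk {R,N}; 2:kliavouku {A}; 3:spaas {A}; 4:soilk {N,R}; 5:naakalk {R,N}; 6:soilk {N,R}.
If word 1 were N, no tagging could satisfy rule 1; so word 1 is R.
If word 6 were R, no tagging could satisfy rule 3; so word 6 is N.
If word 4 were R, no tagging could satisfy rule 4; so word 4 is N.
If word 5 were R, no tagging could satisfy rule 1; so word 5 is N.
The only consistent sequence is: R A A N N N.
Check: rule 1 ok; rule 2 ok; rule 3 ok; rule 4 ok; rule 5 ok.

R A A N N N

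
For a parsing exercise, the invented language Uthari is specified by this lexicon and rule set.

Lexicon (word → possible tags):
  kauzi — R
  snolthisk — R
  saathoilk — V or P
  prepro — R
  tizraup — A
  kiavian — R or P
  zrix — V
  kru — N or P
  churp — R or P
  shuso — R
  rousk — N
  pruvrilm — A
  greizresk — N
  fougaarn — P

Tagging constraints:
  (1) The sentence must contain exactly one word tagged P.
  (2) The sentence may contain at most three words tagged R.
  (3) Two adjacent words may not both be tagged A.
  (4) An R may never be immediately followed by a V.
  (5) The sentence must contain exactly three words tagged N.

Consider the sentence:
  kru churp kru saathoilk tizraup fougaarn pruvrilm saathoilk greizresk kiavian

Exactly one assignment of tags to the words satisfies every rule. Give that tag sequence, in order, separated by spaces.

N R N V A P A V N R

Candidates per position — 1:kru {N,P}; 2:churp {R,P}; 3:kru {N,P}; 4:saathoilk {V,P}; 5:tizraup {A}; 6:fougaarn {P}; 7:pruvrilm {A}; 8:saathoilk {V,P}; 9:greizresk {N}; 10:kiavian {R,P}.
Word 1 cannot be P — rule 1 would then fail for every completion. It is N.
Word 2 cannot be P — rule 1 would then fail for every completion. It is R.
Word 3 cannot be P — rule 1 would then fail for every completion. It is N.
Word 4 cannot be P — rule 1 would then fail for every completion. It is V.
Word 8 cannot be P — rule 1 would then fail for every completion. It is V.
Word 10 cannot be P — rule 1 would then fail for every completion. It is R.
The unique satisfying tagging is: N R N V A P A V N R.
Check: rule 1 holds; rule 2 holds; rule 3 holds; rule 4 holds; rule 5 holds.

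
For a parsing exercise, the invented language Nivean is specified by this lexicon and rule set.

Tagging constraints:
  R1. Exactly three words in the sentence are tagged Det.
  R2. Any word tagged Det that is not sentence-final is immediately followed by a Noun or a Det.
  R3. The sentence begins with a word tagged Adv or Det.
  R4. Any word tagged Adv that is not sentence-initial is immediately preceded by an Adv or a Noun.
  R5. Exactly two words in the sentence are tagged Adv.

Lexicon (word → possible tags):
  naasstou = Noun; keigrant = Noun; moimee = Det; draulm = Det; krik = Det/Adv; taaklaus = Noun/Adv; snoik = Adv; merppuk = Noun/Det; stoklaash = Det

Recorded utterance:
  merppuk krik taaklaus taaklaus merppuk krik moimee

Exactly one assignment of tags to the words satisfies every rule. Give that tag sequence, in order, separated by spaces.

Candidates per position — 1:merppuk {Noun,Det}; 2:krik {Det,Adv}; 3:taaklaus {Noun,Adv}; 4:taaklaus {Noun,Adv}; 5:merppuk {Noun,Det}; 6:krik {Det,Adv}; 7:moimee {Det}.
Word 1 cannot be Noun — rule 3 would then fail for every completion. It is Det.
Word 2 cannot be Adv — rule 2 would then fail for every completion. It is Det.
Word 3 cannot be Adv — rule 2 would then fail for every completion. It is Noun.
Word 4 cannot be Noun — rule 5 would then fail for every completion. It is Adv.
Word 5 cannot be Det — rule 1 would then fail for every completion. It is Noun.
Word 6 cannot be Det — rule 1 would then fail for every completion. It is Adv.
That leaves exactly one tagging: Det Det Noun Adv Noun Adv Det.
Verifying each rule — rule 1 holds; rule 2 holds; rule 3 holds; rule 4 holds; rule 5 holds.

Det Det Noun Adv Noun Adv Det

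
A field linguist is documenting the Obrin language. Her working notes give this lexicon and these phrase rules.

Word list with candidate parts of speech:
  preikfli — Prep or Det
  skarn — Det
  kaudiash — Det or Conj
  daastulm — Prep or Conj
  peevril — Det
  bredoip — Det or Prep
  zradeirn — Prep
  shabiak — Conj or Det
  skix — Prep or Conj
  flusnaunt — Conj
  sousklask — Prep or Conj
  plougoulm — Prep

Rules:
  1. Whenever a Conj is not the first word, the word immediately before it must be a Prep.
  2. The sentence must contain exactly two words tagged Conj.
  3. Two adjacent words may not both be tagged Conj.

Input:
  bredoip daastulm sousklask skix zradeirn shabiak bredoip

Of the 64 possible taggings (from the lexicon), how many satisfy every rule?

Candidates per position — 1:bredoip {Det,Prep}; 2:daastulm {Prep,Conj}; 3:sousklask {Prep,Conj}; 4:skix {Prep,Conj}; 5:zradeirn {Prep}; 6:shabiak {Conj,Det}; 7:bredoip {Det,Prep}.
There are 64 candidate sequences in total.
Checking each against the rules leaves 12 sequences.
Count = 12.

12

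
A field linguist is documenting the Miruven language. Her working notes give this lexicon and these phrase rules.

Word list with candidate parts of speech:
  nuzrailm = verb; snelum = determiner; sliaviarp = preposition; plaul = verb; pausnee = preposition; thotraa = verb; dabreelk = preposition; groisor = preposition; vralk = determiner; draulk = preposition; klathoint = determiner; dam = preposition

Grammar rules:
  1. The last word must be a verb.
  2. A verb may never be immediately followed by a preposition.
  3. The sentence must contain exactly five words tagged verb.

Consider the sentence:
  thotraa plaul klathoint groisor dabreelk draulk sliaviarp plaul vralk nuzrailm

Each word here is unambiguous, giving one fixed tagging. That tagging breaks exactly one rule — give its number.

3

Fixed tagging: verb verb determiner preposition preposition preposition preposition verb determiner verb.
Checking each rule: R1 ok, R2 ok, R3 fails.
Only rule 3 fails.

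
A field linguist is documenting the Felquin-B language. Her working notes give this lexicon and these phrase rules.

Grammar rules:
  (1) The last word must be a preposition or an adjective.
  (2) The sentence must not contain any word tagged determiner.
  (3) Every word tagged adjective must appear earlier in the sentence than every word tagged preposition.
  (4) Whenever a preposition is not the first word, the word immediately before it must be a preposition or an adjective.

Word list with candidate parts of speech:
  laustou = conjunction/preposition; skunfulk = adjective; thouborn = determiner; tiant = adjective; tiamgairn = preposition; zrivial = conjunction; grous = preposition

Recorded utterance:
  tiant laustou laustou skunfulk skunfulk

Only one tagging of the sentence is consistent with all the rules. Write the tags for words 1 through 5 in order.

Candidates per position — 1:tiant {adjective}; 2:laustou {conjunction,preposition}; 3:laustou {conjunction,preposition}; 4:skunfulk {adjective}; 5:skunfulk {adjective}.
At position 2, choosing preposition makes rule 3 impossible to satisfy; hence conjunction.
At position 3, choosing preposition makes rule 3 impossible to satisfy; hence conjunction.
The only consistent sequence is: adjective conjunction conjunction adjective adjective.
Check: rule 1 ✓; rule 2 ✓; rule 3 ✓; rule 4 ✓.

adjective conjunction conjunction adjective adjective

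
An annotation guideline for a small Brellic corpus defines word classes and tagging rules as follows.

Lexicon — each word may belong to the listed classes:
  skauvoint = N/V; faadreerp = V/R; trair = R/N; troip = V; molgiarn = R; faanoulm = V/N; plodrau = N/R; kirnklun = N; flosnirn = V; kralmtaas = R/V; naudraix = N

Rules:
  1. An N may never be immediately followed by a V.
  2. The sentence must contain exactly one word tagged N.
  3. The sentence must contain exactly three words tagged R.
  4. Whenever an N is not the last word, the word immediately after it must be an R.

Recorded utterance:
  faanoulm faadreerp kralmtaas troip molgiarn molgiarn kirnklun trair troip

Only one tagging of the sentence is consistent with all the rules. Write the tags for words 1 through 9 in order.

V V V V R R N R V

Candidates per position — 1:faanoulm {V,N}; 2:faadreerp {V,R}; 3:kralmtaas {R,V}; 4:troip {V}; 5:molgiarn {R}; 6:molgiarn {R}; 7:kirnklun {N}; 8:trair {R,N}; 9:troip {V}.
Position 1: N is ruled out by rule 2; that leaves V.
Position 8: N is ruled out by rule 1; that leaves R.
Position 2: R is ruled out by rule 3; that leaves V.
Position 3: R is ruled out by rule 3; that leaves V.
That leaves exactly one tagging: V V V V R R N R V.
Check: rule 1 ✓; rule 2 ✓; rule 3 ✓; rule 4 ✓.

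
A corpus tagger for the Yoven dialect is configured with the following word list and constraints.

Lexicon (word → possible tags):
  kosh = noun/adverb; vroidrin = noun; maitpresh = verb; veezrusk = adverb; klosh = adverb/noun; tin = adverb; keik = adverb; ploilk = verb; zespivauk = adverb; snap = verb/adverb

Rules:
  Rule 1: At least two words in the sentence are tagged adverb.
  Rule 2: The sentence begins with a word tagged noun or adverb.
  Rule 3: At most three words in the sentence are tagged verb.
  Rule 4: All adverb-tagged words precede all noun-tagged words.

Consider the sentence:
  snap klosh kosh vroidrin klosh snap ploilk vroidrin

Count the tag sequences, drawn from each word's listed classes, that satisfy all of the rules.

2

Candidates per position — 1:snap {verb,adverb}; 2:klosh {adverb,noun}; 3:kosh {noun,adverb}; 4:vroidrin {noun}; 5:klosh {adverb,noun}; 6:snap {verb,adverb}; 7:ploilk {verb}; 8:vroidrin {noun}.
There are 32 candidate sequences in total.
The sequences that satisfy every rule: adverb adverb noun noun noun verb verb noun; adverb adverb adverb noun noun verb verb noun.
Count = 2.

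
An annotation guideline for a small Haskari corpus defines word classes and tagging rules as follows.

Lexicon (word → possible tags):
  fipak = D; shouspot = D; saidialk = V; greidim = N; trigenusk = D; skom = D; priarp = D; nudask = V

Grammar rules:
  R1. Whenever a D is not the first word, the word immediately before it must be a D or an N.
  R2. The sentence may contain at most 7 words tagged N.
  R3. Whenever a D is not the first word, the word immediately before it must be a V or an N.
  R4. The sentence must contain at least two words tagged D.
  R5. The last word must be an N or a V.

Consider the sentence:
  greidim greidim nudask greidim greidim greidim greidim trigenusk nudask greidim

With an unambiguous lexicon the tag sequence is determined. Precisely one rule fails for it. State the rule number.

4

Fixed tagging: N N V N N N N D V N.
Rule check: R1 ✓, R2 ✓, R3 ✓, R4 ✗, R5 ✓.
Only rule 4 fails.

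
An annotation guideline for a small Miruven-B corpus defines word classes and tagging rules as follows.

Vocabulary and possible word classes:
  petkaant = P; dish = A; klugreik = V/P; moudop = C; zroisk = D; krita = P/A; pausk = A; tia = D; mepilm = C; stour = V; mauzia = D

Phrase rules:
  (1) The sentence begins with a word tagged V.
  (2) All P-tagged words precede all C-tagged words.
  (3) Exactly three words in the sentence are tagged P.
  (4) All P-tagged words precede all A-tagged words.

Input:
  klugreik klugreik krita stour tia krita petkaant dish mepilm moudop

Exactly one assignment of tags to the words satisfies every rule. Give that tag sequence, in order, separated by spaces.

Candidates per position — 1:klugreik {V,P}; 2:klugreik {V,P}; 3:krita {P,A}; 4:stour {V}; 5:tia {D}; 6:krita {P,A}; 7:petkaant {P}; 8:dish {A}; 9:mepilm {C}; 10:moudop {C}.
Word 1 cannot be P — rule 1 would then fail for every completion. It is V.
Word 3 cannot be A — rule 4 would then fail for every completion. It is P.
Word 6 cannot be A — rule 4 would then fail for every completion. It is P.
Word 2 cannot be P — rule 3 would then fail for every completion. It is V.
That leaves exactly one tagging: V V P V D P P A C C.
Checking: rule 1 satisfied; rule 2 satisfied; rule 3 satisfied; rule 4 satisfied.

V V P V D P P A C C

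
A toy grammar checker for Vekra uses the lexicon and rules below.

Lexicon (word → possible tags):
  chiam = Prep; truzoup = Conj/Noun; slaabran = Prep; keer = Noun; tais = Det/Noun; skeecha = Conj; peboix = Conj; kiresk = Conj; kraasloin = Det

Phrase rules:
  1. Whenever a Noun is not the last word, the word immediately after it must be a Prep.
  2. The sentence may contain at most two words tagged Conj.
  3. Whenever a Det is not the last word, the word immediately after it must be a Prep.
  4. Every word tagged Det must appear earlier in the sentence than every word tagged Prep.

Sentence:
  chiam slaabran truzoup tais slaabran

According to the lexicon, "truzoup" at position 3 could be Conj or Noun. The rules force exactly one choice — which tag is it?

Candidates per position — 1:chiam {Prep}; 2:slaabran {Prep}; 3:truzoup {Conj,Noun}; 4:tais {Det,Noun}; 5:slaabran {Prep}.
Position 3: Noun is ruled out by rule 1; that leaves Conj.
Position 4: Det is ruled out by rule 4; that leaves Noun.
The unique satisfying tagging is: Prep Prep Conj Noun Prep.
Check: rule 1 ✓; rule 2 ✓; rule 3 ✓; rule 4 ✓.

Conj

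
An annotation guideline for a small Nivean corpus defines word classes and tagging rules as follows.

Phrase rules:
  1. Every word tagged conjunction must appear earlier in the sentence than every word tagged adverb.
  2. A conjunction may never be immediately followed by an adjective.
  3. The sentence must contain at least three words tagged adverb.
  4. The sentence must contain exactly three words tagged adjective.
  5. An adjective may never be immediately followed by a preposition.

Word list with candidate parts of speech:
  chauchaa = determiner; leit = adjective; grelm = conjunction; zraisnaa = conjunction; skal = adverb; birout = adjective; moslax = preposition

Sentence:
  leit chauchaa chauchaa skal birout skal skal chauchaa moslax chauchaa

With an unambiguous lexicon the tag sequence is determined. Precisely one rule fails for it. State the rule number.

4

Fixed tagging: adjective determiner determiner adverb adjective adverb adverb determiner preposition determiner.
Checking each rule: R1 pass, R2 pass, R3 pass, R4 fail, R5 pass.
Only rule 4 fails.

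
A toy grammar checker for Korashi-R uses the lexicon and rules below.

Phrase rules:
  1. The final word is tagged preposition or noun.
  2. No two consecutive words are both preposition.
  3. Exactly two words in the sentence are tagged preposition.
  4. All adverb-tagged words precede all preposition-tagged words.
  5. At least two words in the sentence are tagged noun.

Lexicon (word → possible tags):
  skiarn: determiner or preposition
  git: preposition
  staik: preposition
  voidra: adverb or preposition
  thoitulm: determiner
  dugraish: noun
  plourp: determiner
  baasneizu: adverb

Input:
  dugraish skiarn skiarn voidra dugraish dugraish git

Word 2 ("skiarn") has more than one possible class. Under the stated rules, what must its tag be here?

Candidates per position — 1:dugraish {noun}; 2:skiarn {determiner,preposition}; 3:skiarn {determiner,preposition}; 4:voidra {adverb,preposition}; 5:dugraish {noun}; 6:dugraish {noun}; 7:git {preposition}.
Position 2: the remaining choice is settled jointly with positions 3, 4 — only determiner at position 2 is part of a tagging that satisfies every rule.
That leaves exactly one tagging: noun determiner determiner preposition noun noun preposition.
Checking: rule 1 satisfied; rule 2 satisfied; rule 3 satisfied; rule 4 satisfied; rule 5 satisfied.

determiner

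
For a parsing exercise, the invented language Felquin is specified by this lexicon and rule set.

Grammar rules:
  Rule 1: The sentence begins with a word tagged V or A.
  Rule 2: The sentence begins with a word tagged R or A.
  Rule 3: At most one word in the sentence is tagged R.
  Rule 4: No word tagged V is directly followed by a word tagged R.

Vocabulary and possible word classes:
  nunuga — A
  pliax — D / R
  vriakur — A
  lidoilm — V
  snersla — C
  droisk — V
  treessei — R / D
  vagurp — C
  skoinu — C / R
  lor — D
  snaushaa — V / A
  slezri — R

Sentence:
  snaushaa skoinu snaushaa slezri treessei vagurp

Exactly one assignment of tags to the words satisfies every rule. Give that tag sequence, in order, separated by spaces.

A C A R D C

Candidates per position — 1:snaushaa {V,A}; 2:skoinu {C,R}; 3:snaushaa {V,A}; 4:slezri {R}; 5:treessei {R,D}; 6:vagurp {C}.
If word 1 were V, no tagging could satisfy rule 2; so word 1 is A.
If word 2 were R, no tagging could satisfy rule 3; so word 2 is C.
If word 3 were V, no tagging could satisfy rule 4; so word 3 is A.
If word 5 were R, no tagging could satisfy rule 3; so word 5 is D.
So the tagging must be: A C A R D C.
Check: rule 1 ok; rule 2 ok; rule 3 ok; rule 4 ok.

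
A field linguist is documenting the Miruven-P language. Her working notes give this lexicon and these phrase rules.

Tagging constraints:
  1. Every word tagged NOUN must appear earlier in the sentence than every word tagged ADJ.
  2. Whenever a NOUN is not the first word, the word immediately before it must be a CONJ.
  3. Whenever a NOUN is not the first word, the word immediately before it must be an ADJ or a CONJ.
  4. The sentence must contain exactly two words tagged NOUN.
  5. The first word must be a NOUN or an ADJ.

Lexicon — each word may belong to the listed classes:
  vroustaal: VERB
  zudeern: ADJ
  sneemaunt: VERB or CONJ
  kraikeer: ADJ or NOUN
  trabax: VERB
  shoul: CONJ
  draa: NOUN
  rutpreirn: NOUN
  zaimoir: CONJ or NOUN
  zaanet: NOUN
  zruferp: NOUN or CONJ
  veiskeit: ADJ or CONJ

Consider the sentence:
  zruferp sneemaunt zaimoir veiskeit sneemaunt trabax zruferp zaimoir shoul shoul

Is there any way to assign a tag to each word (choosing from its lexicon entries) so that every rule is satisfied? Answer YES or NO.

YES

Candidates per position — 1:zruferp {NOUN,CONJ}; 2:sneemaunt {VERB,CONJ}; 3:zaimoir {CONJ,NOUN}; 4:veiskeit {ADJ,CONJ}; 5:sneemaunt {VERB,CONJ}; 6:trabax {VERB}; 7:zruferp {NOUN,CONJ}; 8:zaimoir {CONJ,NOUN}; 9:shoul {CONJ}; 10:shoul {CONJ}.
One satisfying assignment: NOUN VERB CONJ CONJ VERB VERB CONJ NOUN CONJ CONJ.
Rule-by-rule: rule 1 ok; rule 2 ok; rule 3 ok; rule 4 ok; rule 5 ok.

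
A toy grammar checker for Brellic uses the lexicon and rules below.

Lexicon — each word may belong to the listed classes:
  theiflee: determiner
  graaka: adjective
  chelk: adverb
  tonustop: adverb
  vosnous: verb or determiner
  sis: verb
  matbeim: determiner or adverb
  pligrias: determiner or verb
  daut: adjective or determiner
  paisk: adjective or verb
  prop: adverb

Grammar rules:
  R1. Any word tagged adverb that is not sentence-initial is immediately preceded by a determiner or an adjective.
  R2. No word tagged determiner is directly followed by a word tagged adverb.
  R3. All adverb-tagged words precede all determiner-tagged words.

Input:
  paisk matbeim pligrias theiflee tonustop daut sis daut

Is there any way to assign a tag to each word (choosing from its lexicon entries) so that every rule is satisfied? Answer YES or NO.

NO

Candidates per position — 1:paisk {adjective,verb}; 2:matbeim {determiner,adverb}; 3:pligrias {determiner,verb}; 4:theiflee {determiner}; 5:tonustop {adverb}; 6:daut {adjective,determiner}; 7:sis {verb}; 8:daut {adjective,determiner}.
Rule 2 cannot be satisfied by any choice of tags from the lexicon.
So there is no consistent tagging.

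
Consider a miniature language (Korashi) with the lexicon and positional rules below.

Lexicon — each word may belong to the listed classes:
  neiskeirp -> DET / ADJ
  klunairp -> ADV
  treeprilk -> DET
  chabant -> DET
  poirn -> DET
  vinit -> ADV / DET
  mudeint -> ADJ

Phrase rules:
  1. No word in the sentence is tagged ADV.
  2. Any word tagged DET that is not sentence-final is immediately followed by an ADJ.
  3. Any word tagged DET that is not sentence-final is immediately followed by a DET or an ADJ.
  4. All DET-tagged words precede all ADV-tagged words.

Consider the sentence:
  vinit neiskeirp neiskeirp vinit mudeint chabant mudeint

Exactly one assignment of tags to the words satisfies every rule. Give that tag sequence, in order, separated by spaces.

DET ADJ ADJ DET ADJ DET ADJ

Candidates per position — 1:vinit {ADV,DET}; 2:neiskeirp {DET,ADJ}; 3:neiskeirp {DET,ADJ}; 4:vinit {ADV,DET}; 5:mudeint {ADJ}; 6:chabant {DET}; 7:mudeint {ADJ}.
Position 1: ADV is ruled out by rule 1; that leaves DET.
Position 2: DET is ruled out by rule 2; that leaves ADJ.
Position 3: DET is ruled out by rule 2; that leaves ADJ.
Position 4: ADV is ruled out by rule 1; that leaves DET.
So the tagging must be: DET ADJ ADJ DET ADJ DET ADJ.
Checking: rule 1 ✓; rule 2 ✓; rule 3 ✓; rule 4 ✓.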